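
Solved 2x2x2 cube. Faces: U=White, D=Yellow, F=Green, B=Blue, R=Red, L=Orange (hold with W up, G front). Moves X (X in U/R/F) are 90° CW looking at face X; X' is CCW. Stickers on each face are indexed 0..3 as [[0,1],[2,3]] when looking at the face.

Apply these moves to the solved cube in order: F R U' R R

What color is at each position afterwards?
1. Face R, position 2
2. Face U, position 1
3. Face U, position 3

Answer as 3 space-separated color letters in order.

Answer: R B B

Derivation:
After move 1 (F): F=GGGG U=WWOO R=WRWR D=RRYY L=OYOY
After move 2 (R): R=WWRR U=WGOG F=GRGY D=RBYB B=OBWB
After move 3 (U'): U=GGWO F=OYGY R=GRRR B=WWWB L=OBOY
After move 4 (R): R=RGRR U=GYWY F=OBGB D=RWYW B=OWGB
After move 5 (R): R=RRRG U=GBWB F=OWGW D=RGYO B=YWYB
Query 1: R[2] = R
Query 2: U[1] = B
Query 3: U[3] = B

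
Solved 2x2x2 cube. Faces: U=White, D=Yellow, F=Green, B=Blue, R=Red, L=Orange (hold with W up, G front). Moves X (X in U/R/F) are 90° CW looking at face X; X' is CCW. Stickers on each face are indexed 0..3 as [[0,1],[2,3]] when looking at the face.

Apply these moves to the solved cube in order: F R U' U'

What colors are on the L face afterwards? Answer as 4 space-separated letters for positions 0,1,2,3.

Answer: W W O Y

Derivation:
After move 1 (F): F=GGGG U=WWOO R=WRWR D=RRYY L=OYOY
After move 2 (R): R=WWRR U=WGOG F=GRGY D=RBYB B=OBWB
After move 3 (U'): U=GGWO F=OYGY R=GRRR B=WWWB L=OBOY
After move 4 (U'): U=GOGW F=OBGY R=OYRR B=GRWB L=WWOY
Query: L face = WWOY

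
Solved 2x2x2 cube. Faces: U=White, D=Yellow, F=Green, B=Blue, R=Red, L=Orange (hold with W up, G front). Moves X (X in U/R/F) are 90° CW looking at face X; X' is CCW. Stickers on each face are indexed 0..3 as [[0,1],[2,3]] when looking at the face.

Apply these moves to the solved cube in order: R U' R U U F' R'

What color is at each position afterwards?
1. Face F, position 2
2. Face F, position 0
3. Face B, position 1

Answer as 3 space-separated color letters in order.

Answer: W R B

Derivation:
After move 1 (R): R=RRRR U=WGWG F=GYGY D=YBYB B=WBWB
After move 2 (U'): U=GGWW F=OOGY R=GYRR B=RRWB L=WBOO
After move 3 (R): R=RGRY U=GOWY F=OBGB D=YWYR B=WRGB
After move 4 (U): U=WGYO F=RGGB R=WRRY B=WBGB L=OBOO
After move 5 (U): U=YWOG F=WRGB R=WBRY B=OBGB L=RGOO
After move 6 (F'): F=RBWG U=YWWR R=WBYY D=GOYR L=RGOO
After move 7 (R'): R=BYWY U=YGWO F=RWWR D=GBYG B=RBOB
Query 1: F[2] = W
Query 2: F[0] = R
Query 3: B[1] = B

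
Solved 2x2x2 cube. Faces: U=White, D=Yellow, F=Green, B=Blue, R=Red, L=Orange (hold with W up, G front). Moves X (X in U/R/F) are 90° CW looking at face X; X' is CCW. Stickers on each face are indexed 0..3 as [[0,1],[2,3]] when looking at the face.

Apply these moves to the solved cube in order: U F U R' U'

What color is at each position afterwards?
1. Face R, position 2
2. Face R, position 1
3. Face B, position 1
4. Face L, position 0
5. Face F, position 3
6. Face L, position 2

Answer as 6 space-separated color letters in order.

Answer: O W R Y W O

Derivation:
After move 1 (U): U=WWWW F=RRGG R=BBRR B=OOBB L=GGOO
After move 2 (F): F=GRGR U=WWOG R=WBWR D=RBYY L=GYOY
After move 3 (U): U=OWGW F=WBGR R=OOWR B=GYBB L=GROY
After move 4 (R'): R=OROW U=OBGG F=WWGW D=RBYR B=YYBB
After move 5 (U'): U=BGOG F=GRGW R=WWOW B=ORBB L=YYOY
Query 1: R[2] = O
Query 2: R[1] = W
Query 3: B[1] = R
Query 4: L[0] = Y
Query 5: F[3] = W
Query 6: L[2] = O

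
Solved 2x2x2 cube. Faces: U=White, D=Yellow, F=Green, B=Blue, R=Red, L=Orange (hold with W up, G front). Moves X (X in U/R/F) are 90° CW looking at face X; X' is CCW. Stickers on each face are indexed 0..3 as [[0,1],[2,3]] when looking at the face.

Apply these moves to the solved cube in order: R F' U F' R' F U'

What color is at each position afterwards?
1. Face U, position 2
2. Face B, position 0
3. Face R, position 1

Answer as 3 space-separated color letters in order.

After move 1 (R): R=RRRR U=WGWG F=GYGY D=YBYB B=WBWB
After move 2 (F'): F=YYGG U=WGRR R=BRYR D=OOYB L=OGOW
After move 3 (U): U=RWRG F=BRGG R=WBYR B=OGWB L=YYOW
After move 4 (F'): F=RGBG U=RWWY R=OBOR D=YWYB L=YGOR
After move 5 (R'): R=BROO U=RWWO F=RWBY D=YGYG B=BGWB
After move 6 (F): F=BRYW U=RWRG R=WROO D=OBYG L=YYOG
After move 7 (U'): U=WGRR F=YYYW R=BROO B=WRWB L=BGOG
Query 1: U[2] = R
Query 2: B[0] = W
Query 3: R[1] = R

Answer: R W R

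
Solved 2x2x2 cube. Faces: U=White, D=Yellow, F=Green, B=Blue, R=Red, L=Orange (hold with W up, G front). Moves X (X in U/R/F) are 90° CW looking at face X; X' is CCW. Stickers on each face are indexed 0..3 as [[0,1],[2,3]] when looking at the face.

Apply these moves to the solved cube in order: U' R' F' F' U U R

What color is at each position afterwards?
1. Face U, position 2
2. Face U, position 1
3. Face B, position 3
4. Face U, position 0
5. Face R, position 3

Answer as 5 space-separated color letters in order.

Answer: B R B Y G

Derivation:
After move 1 (U'): U=WWWW F=OOGG R=GGRR B=RRBB L=BBOO
After move 2 (R'): R=GRGR U=WBWR F=OWGW D=YOYG B=YRYB
After move 3 (F'): F=WWOG U=WBGG R=ORYR D=BOYG L=BROW
After move 4 (F'): F=WGWO U=WBOY R=ORBR D=RWYG L=BGOG
After move 5 (U): U=OWYB F=ORWO R=YRBR B=BGYB L=WGOG
After move 6 (U): U=YOBW F=YRWO R=BGBR B=WGYB L=OROG
After move 7 (R): R=BBRG U=YRBO F=YWWG D=RYYW B=WGOB
Query 1: U[2] = B
Query 2: U[1] = R
Query 3: B[3] = B
Query 4: U[0] = Y
Query 5: R[3] = G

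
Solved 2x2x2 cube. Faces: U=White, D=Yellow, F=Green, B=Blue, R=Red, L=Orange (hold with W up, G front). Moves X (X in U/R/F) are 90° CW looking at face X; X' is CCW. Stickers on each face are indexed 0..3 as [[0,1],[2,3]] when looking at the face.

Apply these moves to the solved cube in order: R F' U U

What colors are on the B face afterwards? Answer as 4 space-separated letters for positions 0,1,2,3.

After move 1 (R): R=RRRR U=WGWG F=GYGY D=YBYB B=WBWB
After move 2 (F'): F=YYGG U=WGRR R=BRYR D=OOYB L=OGOW
After move 3 (U): U=RWRG F=BRGG R=WBYR B=OGWB L=YYOW
After move 4 (U): U=RRGW F=WBGG R=OGYR B=YYWB L=BROW
Query: B face = YYWB

Answer: Y Y W B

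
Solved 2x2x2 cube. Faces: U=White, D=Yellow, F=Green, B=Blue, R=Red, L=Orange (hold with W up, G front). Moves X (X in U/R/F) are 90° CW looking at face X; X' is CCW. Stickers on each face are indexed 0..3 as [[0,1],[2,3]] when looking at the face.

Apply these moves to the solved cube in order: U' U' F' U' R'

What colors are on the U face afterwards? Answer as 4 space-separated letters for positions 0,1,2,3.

After move 1 (U'): U=WWWW F=OOGG R=GGRR B=RRBB L=BBOO
After move 2 (U'): U=WWWW F=BBGG R=OORR B=GGBB L=RROO
After move 3 (F'): F=BGBG U=WWOR R=YOYR D=ROYY L=RWOW
After move 4 (U'): U=WRWO F=RWBG R=BGYR B=YOBB L=GGOW
After move 5 (R'): R=GRBY U=WBWY F=RRBO D=RWYG B=YOOB
Query: U face = WBWY

Answer: W B W Y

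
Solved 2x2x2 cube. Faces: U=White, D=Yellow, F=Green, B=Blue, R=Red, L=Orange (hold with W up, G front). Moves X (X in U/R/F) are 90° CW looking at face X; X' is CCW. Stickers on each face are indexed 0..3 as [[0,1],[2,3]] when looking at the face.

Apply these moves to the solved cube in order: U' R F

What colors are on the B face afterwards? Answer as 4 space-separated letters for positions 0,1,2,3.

Answer: W R W B

Derivation:
After move 1 (U'): U=WWWW F=OOGG R=GGRR B=RRBB L=BBOO
After move 2 (R): R=RGRG U=WOWG F=OYGY D=YBYR B=WRWB
After move 3 (F): F=GOYY U=WOOB R=WGGG D=RRYR L=BYOB
Query: B face = WRWB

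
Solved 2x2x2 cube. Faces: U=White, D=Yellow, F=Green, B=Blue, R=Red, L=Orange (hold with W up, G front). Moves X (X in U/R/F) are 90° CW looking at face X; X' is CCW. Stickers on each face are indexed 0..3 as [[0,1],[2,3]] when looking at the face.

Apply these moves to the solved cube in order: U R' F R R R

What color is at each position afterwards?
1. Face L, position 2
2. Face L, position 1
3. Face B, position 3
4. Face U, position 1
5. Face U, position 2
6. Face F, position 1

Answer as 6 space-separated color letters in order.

Answer: O Y B Y O B

Derivation:
After move 1 (U): U=WWWW F=RRGG R=BBRR B=OOBB L=GGOO
After move 2 (R'): R=BRBR U=WBWO F=RWGW D=YRYG B=YOYB
After move 3 (F): F=GRWW U=WBOG R=WROR D=BBYG L=GYOR
After move 4 (R): R=OWRR U=WROW F=GBWG D=BYYY B=GOBB
After move 5 (R): R=RORW U=WBOG F=GYWY D=BBYG B=WORB
After move 6 (R): R=RRWO U=WYOY F=GBWG D=BRYW B=GOBB
Query 1: L[2] = O
Query 2: L[1] = Y
Query 3: B[3] = B
Query 4: U[1] = Y
Query 5: U[2] = O
Query 6: F[1] = B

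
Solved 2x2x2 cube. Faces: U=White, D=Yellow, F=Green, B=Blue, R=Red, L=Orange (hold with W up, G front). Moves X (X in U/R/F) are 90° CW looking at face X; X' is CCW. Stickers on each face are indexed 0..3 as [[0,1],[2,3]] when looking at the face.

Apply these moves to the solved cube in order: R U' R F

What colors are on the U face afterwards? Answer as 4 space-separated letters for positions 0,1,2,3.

Answer: G O O B

Derivation:
After move 1 (R): R=RRRR U=WGWG F=GYGY D=YBYB B=WBWB
After move 2 (U'): U=GGWW F=OOGY R=GYRR B=RRWB L=WBOO
After move 3 (R): R=RGRY U=GOWY F=OBGB D=YWYR B=WRGB
After move 4 (F): F=GOBB U=GOOB R=WGYY D=RRYR L=WYOW
Query: U face = GOOB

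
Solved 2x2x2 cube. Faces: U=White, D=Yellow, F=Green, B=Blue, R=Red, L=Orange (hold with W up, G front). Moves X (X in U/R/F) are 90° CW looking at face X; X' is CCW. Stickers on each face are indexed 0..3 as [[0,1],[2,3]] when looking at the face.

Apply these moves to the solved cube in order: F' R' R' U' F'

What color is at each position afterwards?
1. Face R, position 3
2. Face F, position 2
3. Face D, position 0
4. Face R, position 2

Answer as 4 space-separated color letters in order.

After move 1 (F'): F=GGGG U=WWRR R=YRYR D=OOYY L=OWOW
After move 2 (R'): R=RRYY U=WBRB F=GWGR D=OGYG B=YBOB
After move 3 (R'): R=RYRY U=WORY F=GBGB D=OWYR B=GBGB
After move 4 (U'): U=OYWR F=OWGB R=GBRY B=RYGB L=GBOW
After move 5 (F'): F=WBOG U=OYGR R=WBOY D=BWYR L=GROW
Query 1: R[3] = Y
Query 2: F[2] = O
Query 3: D[0] = B
Query 4: R[2] = O

Answer: Y O B O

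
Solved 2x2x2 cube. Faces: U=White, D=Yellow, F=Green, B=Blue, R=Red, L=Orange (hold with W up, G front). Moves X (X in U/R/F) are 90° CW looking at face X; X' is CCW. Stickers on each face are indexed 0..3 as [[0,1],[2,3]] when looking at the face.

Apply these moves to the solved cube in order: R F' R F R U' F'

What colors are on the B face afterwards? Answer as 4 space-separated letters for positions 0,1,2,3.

Answer: G R Y B

Derivation:
After move 1 (R): R=RRRR U=WGWG F=GYGY D=YBYB B=WBWB
After move 2 (F'): F=YYGG U=WGRR R=BRYR D=OOYB L=OGOW
After move 3 (R): R=YBRR U=WYRG F=YOGB D=OWYW B=RBGB
After move 4 (F): F=GYBO U=WYWG R=RBGR D=RYYW L=OOOW
After move 5 (R): R=GRRB U=WYWO F=GYBW D=RGYR B=GBYB
After move 6 (U'): U=YOWW F=OOBW R=GYRB B=GRYB L=GBOW
After move 7 (F'): F=OWOB U=YOGR R=GYRB D=BWYR L=GWOW
Query: B face = GRYB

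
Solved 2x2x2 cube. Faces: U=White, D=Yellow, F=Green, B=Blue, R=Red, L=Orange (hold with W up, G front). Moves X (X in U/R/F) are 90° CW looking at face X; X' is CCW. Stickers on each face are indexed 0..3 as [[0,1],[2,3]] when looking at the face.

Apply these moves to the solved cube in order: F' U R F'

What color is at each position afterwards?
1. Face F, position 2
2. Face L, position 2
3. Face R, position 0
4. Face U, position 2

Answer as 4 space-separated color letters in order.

After move 1 (F'): F=GGGG U=WWRR R=YRYR D=OOYY L=OWOW
After move 2 (U): U=RWRW F=YRGG R=BBYR B=OWBB L=GGOW
After move 3 (R): R=YBRB U=RRRG F=YOGY D=OBYO B=WWWB
After move 4 (F'): F=OYYG U=RRYR R=BBOB D=GWYO L=GGOR
Query 1: F[2] = Y
Query 2: L[2] = O
Query 3: R[0] = B
Query 4: U[2] = Y

Answer: Y O B Y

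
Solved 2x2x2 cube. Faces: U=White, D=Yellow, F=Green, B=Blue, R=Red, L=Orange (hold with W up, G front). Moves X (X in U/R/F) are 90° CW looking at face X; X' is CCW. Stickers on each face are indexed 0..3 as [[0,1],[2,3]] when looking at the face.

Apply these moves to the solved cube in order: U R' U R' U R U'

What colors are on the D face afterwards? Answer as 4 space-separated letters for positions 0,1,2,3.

After move 1 (U): U=WWWW F=RRGG R=BBRR B=OOBB L=GGOO
After move 2 (R'): R=BRBR U=WBWO F=RWGW D=YRYG B=YOYB
After move 3 (U): U=WWOB F=BRGW R=YOBR B=GGYB L=RWOO
After move 4 (R'): R=ORYB U=WYOG F=BWGB D=YRYW B=GGRB
After move 5 (U): U=OWGY F=ORGB R=GGYB B=RWRB L=BWOO
After move 6 (R): R=YGBG U=ORGB F=ORGW D=YRYR B=YWWB
After move 7 (U'): U=RBOG F=BWGW R=ORBG B=YGWB L=YWOO
Query: D face = YRYR

Answer: Y R Y R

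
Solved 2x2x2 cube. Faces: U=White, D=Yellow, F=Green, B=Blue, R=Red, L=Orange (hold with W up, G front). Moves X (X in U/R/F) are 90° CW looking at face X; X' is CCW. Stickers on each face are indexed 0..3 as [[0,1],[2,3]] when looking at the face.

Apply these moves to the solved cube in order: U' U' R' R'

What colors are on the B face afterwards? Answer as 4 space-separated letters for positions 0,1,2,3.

After move 1 (U'): U=WWWW F=OOGG R=GGRR B=RRBB L=BBOO
After move 2 (U'): U=WWWW F=BBGG R=OORR B=GGBB L=RROO
After move 3 (R'): R=OROR U=WBWG F=BWGW D=YBYG B=YGYB
After move 4 (R'): R=RROO U=WYWY F=BBGG D=YWYW B=GGBB
Query: B face = GGBB

Answer: G G B B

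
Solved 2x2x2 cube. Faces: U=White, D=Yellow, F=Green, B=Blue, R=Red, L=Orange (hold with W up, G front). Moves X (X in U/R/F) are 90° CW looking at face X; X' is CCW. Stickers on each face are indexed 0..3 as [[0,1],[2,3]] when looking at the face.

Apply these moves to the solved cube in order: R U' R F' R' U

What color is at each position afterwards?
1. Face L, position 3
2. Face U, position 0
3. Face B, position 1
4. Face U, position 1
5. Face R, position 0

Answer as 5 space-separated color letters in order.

After move 1 (R): R=RRRR U=WGWG F=GYGY D=YBYB B=WBWB
After move 2 (U'): U=GGWW F=OOGY R=GYRR B=RRWB L=WBOO
After move 3 (R): R=RGRY U=GOWY F=OBGB D=YWYR B=WRGB
After move 4 (F'): F=BBOG U=GORR R=WGYY D=BOYR L=WYOW
After move 5 (R'): R=GYWY U=GGRW F=BOOR D=BBYG B=RROB
After move 6 (U): U=RGWG F=GYOR R=RRWY B=WYOB L=BOOW
Query 1: L[3] = W
Query 2: U[0] = R
Query 3: B[1] = Y
Query 4: U[1] = G
Query 5: R[0] = R

Answer: W R Y G R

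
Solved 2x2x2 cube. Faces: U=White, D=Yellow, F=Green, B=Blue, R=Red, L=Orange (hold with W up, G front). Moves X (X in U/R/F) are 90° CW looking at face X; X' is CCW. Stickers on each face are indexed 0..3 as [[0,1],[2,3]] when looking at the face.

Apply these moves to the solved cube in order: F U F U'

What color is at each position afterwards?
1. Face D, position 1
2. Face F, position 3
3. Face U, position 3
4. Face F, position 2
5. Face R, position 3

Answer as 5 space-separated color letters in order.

Answer: B R Y G R

Derivation:
After move 1 (F): F=GGGG U=WWOO R=WRWR D=RRYY L=OYOY
After move 2 (U): U=OWOW F=WRGG R=BBWR B=OYBB L=GGOY
After move 3 (F): F=GWGR U=OWYG R=OBWR D=WBYY L=GROR
After move 4 (U'): U=WGOY F=GRGR R=GWWR B=OBBB L=OYOR
Query 1: D[1] = B
Query 2: F[3] = R
Query 3: U[3] = Y
Query 4: F[2] = G
Query 5: R[3] = R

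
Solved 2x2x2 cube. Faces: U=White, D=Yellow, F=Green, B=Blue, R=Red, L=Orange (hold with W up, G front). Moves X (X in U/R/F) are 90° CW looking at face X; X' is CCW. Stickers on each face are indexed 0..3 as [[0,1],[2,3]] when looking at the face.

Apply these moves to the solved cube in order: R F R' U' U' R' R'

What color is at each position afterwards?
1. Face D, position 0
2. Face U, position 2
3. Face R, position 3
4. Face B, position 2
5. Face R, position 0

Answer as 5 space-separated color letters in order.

Answer: R W O B G

Derivation:
After move 1 (R): R=RRRR U=WGWG F=GYGY D=YBYB B=WBWB
After move 2 (F): F=GGYY U=WGOO R=WRGR D=RRYB L=OYOB
After move 3 (R'): R=RRWG U=WWOW F=GGYO D=RGYY B=BBRB
After move 4 (U'): U=WWWO F=OYYO R=GGWG B=RRRB L=BBOB
After move 5 (U'): U=WOWW F=BBYO R=OYWG B=GGRB L=RROB
After move 6 (R'): R=YGOW U=WRWG F=BOYW D=RBYO B=YGGB
After move 7 (R'): R=GWYO U=WGWY F=BRYG D=ROYW B=OGBB
Query 1: D[0] = R
Query 2: U[2] = W
Query 3: R[3] = O
Query 4: B[2] = B
Query 5: R[0] = G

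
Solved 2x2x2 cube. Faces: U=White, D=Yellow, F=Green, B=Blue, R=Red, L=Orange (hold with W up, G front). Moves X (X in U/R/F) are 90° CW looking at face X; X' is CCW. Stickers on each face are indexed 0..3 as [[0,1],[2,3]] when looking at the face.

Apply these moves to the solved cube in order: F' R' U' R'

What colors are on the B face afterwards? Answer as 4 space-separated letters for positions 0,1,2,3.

After move 1 (F'): F=GGGG U=WWRR R=YRYR D=OOYY L=OWOW
After move 2 (R'): R=RRYY U=WBRB F=GWGR D=OGYG B=YBOB
After move 3 (U'): U=BBWR F=OWGR R=GWYY B=RROB L=YBOW
After move 4 (R'): R=WYGY U=BOWR F=OBGR D=OWYR B=GRGB
Query: B face = GRGB

Answer: G R G B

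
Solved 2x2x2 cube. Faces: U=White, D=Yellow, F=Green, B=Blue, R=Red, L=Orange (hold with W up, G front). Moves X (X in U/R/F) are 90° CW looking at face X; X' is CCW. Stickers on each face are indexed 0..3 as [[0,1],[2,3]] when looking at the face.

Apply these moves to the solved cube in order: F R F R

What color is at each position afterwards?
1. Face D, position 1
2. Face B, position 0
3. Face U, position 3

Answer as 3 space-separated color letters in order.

Answer: W Y R

Derivation:
After move 1 (F): F=GGGG U=WWOO R=WRWR D=RRYY L=OYOY
After move 2 (R): R=WWRR U=WGOG F=GRGY D=RBYB B=OBWB
After move 3 (F): F=GGYR U=WGYY R=OWGR D=RWYB L=OROB
After move 4 (R): R=GORW U=WGYR F=GWYB D=RWYO B=YBGB
Query 1: D[1] = W
Query 2: B[0] = Y
Query 3: U[3] = R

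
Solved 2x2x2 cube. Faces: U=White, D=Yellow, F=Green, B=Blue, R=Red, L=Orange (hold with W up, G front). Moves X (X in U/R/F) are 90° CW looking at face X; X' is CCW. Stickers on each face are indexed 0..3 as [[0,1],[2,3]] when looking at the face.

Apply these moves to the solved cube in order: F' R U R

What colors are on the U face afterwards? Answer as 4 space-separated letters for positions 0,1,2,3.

After move 1 (F'): F=GGGG U=WWRR R=YRYR D=OOYY L=OWOW
After move 2 (R): R=YYRR U=WGRG F=GOGY D=OBYB B=RBWB
After move 3 (U): U=RWGG F=YYGY R=RBRR B=OWWB L=GOOW
After move 4 (R): R=RRRB U=RYGY F=YBGB D=OWYO B=GWWB
Query: U face = RYGY

Answer: R Y G Y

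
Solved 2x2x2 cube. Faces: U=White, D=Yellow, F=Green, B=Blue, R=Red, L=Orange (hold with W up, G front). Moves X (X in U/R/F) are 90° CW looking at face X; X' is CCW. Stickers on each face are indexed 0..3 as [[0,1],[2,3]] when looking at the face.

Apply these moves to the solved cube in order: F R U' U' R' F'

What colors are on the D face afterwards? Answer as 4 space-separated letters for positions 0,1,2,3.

After move 1 (F): F=GGGG U=WWOO R=WRWR D=RRYY L=OYOY
After move 2 (R): R=WWRR U=WGOG F=GRGY D=RBYB B=OBWB
After move 3 (U'): U=GGWO F=OYGY R=GRRR B=WWWB L=OBOY
After move 4 (U'): U=GOGW F=OBGY R=OYRR B=GRWB L=WWOY
After move 5 (R'): R=YROR U=GWGG F=OOGW D=RBYY B=BRBB
After move 6 (F'): F=OWOG U=GWYO R=BRRR D=WYYY L=WGOG
Query: D face = WYYY

Answer: W Y Y Y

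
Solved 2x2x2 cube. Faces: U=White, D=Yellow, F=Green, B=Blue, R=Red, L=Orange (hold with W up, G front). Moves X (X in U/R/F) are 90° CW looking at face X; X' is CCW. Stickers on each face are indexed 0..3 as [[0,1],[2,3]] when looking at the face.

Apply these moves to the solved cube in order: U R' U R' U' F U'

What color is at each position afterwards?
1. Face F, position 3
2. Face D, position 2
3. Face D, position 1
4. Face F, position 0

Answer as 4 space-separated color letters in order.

Answer: W Y B G

Derivation:
After move 1 (U): U=WWWW F=RRGG R=BBRR B=OOBB L=GGOO
After move 2 (R'): R=BRBR U=WBWO F=RWGW D=YRYG B=YOYB
After move 3 (U): U=WWOB F=BRGW R=YOBR B=GGYB L=RWOO
After move 4 (R'): R=ORYB U=WYOG F=BWGB D=YRYW B=GGRB
After move 5 (U'): U=YGWO F=RWGB R=BWYB B=ORRB L=GGOO
After move 6 (F): F=GRBW U=YGOG R=WWOB D=YBYW L=GYOR
After move 7 (U'): U=GGYO F=GYBW R=GROB B=WWRB L=OROR
Query 1: F[3] = W
Query 2: D[2] = Y
Query 3: D[1] = B
Query 4: F[0] = G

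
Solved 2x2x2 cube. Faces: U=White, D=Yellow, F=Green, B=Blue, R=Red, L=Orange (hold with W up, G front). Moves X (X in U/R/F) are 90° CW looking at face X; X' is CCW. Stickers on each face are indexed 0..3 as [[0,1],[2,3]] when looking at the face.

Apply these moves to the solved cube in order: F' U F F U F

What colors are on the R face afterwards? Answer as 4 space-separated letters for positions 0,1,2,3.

Answer: O W W R

Derivation:
After move 1 (F'): F=GGGG U=WWRR R=YRYR D=OOYY L=OWOW
After move 2 (U): U=RWRW F=YRGG R=BBYR B=OWBB L=GGOW
After move 3 (F): F=GYGR U=RWWG R=RBWR D=YBYY L=GOOO
After move 4 (F): F=GGRY U=RWOO R=WBGR D=WRYY L=GYOB
After move 5 (U): U=OROW F=WBRY R=OWGR B=GYBB L=GGOB
After move 6 (F): F=RWYB U=ORBG R=OWWR D=GOYY L=GWOR
Query: R face = OWWR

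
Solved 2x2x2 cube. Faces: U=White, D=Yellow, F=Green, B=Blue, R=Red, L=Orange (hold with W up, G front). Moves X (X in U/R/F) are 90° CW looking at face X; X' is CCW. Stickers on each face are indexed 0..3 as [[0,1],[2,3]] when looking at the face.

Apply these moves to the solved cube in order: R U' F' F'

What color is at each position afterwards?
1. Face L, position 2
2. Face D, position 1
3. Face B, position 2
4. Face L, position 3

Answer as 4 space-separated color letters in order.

After move 1 (R): R=RRRR U=WGWG F=GYGY D=YBYB B=WBWB
After move 2 (U'): U=GGWW F=OOGY R=GYRR B=RRWB L=WBOO
After move 3 (F'): F=OYOG U=GGGR R=BYYR D=BOYB L=WWOW
After move 4 (F'): F=YGOO U=GGBY R=OYBR D=WWYB L=WROG
Query 1: L[2] = O
Query 2: D[1] = W
Query 3: B[2] = W
Query 4: L[3] = G

Answer: O W W G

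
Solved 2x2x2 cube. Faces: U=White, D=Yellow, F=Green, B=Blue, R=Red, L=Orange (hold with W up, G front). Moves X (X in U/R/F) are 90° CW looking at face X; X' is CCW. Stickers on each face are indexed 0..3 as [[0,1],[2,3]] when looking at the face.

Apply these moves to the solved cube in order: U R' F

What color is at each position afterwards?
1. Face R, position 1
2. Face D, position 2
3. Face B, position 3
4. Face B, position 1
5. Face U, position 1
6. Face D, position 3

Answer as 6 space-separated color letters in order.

After move 1 (U): U=WWWW F=RRGG R=BBRR B=OOBB L=GGOO
After move 2 (R'): R=BRBR U=WBWO F=RWGW D=YRYG B=YOYB
After move 3 (F): F=GRWW U=WBOG R=WROR D=BBYG L=GYOR
Query 1: R[1] = R
Query 2: D[2] = Y
Query 3: B[3] = B
Query 4: B[1] = O
Query 5: U[1] = B
Query 6: D[3] = G

Answer: R Y B O B G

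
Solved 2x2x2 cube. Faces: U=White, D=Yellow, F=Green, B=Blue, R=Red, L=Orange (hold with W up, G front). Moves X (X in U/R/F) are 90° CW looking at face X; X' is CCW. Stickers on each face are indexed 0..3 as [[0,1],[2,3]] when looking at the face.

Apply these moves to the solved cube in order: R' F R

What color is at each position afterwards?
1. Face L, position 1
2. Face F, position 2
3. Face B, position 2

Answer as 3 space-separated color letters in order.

After move 1 (R'): R=RRRR U=WBWB F=GWGW D=YGYG B=YBYB
After move 2 (F): F=GGWW U=WBOO R=WRBR D=RRYG L=OYOG
After move 3 (R): R=BWRR U=WGOW F=GRWG D=RYYY B=OBBB
Query 1: L[1] = Y
Query 2: F[2] = W
Query 3: B[2] = B

Answer: Y W B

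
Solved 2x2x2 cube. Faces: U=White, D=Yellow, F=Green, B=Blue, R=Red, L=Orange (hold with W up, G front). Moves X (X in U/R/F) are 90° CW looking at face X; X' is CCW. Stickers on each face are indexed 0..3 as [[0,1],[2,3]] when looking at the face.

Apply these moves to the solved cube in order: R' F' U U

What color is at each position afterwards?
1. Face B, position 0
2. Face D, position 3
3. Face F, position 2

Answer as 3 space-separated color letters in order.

Answer: W G G

Derivation:
After move 1 (R'): R=RRRR U=WBWB F=GWGW D=YGYG B=YBYB
After move 2 (F'): F=WWGG U=WBRR R=GRYR D=OOYG L=OBOW
After move 3 (U): U=RWRB F=GRGG R=YBYR B=OBYB L=WWOW
After move 4 (U): U=RRBW F=YBGG R=OBYR B=WWYB L=GROW
Query 1: B[0] = W
Query 2: D[3] = G
Query 3: F[2] = G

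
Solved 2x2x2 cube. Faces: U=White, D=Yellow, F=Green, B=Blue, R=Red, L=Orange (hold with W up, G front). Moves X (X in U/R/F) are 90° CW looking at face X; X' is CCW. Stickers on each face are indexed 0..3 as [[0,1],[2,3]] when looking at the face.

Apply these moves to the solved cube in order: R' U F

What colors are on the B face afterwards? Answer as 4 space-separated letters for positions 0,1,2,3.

After move 1 (R'): R=RRRR U=WBWB F=GWGW D=YGYG B=YBYB
After move 2 (U): U=WWBB F=RRGW R=YBRR B=OOYB L=GWOO
After move 3 (F): F=GRWR U=WWOW R=BBBR D=RYYG L=GYOG
Query: B face = OOYB

Answer: O O Y B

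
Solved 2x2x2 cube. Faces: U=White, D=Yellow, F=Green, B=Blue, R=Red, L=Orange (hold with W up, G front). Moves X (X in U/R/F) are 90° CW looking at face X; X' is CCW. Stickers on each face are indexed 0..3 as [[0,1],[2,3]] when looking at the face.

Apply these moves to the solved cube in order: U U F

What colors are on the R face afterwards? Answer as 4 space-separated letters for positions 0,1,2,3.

After move 1 (U): U=WWWW F=RRGG R=BBRR B=OOBB L=GGOO
After move 2 (U): U=WWWW F=BBGG R=OORR B=GGBB L=RROO
After move 3 (F): F=GBGB U=WWOR R=WOWR D=ROYY L=RYOY
Query: R face = WOWR

Answer: W O W R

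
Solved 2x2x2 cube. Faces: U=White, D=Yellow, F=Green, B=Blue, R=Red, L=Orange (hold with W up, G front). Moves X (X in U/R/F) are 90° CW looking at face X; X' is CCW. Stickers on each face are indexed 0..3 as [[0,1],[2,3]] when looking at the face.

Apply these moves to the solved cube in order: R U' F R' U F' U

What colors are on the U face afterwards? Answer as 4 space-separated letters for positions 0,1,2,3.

After move 1 (R): R=RRRR U=WGWG F=GYGY D=YBYB B=WBWB
After move 2 (U'): U=GGWW F=OOGY R=GYRR B=RRWB L=WBOO
After move 3 (F): F=GOYO U=GGOB R=WYWR D=RGYB L=WYOB
After move 4 (R'): R=YRWW U=GWOR F=GGYB D=ROYO B=BRGB
After move 5 (U): U=OGRW F=YRYB R=BRWW B=WYGB L=GGOB
After move 6 (F'): F=RBYY U=OGBW R=ORRW D=GBYO L=GWOR
After move 7 (U): U=BOWG F=ORYY R=WYRW B=GWGB L=RBOR
Query: U face = BOWG

Answer: B O W G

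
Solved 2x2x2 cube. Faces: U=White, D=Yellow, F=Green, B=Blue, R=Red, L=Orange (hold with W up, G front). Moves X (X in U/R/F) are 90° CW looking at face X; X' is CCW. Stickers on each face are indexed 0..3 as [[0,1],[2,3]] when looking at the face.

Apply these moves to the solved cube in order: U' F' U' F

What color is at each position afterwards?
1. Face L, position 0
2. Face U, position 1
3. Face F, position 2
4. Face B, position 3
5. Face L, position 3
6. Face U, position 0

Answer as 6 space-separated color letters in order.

After move 1 (U'): U=WWWW F=OOGG R=GGRR B=RRBB L=BBOO
After move 2 (F'): F=OGOG U=WWGR R=YGYR D=BOYY L=BWOW
After move 3 (U'): U=WRWG F=BWOG R=OGYR B=YGBB L=RROW
After move 4 (F): F=OBGW U=WRWR R=WGGR D=YOYY L=RBOO
Query 1: L[0] = R
Query 2: U[1] = R
Query 3: F[2] = G
Query 4: B[3] = B
Query 5: L[3] = O
Query 6: U[0] = W

Answer: R R G B O W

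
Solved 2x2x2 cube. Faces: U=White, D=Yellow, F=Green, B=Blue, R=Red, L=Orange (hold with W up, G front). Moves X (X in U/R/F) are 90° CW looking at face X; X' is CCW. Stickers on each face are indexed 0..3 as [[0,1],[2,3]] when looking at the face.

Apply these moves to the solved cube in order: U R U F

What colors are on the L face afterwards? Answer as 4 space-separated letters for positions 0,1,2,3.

After move 1 (U): U=WWWW F=RRGG R=BBRR B=OOBB L=GGOO
After move 2 (R): R=RBRB U=WRWG F=RYGY D=YBYO B=WOWB
After move 3 (U): U=WWGR F=RBGY R=WORB B=GGWB L=RYOO
After move 4 (F): F=GRYB U=WWOY R=GORB D=RWYO L=RYOB
Query: L face = RYOB

Answer: R Y O B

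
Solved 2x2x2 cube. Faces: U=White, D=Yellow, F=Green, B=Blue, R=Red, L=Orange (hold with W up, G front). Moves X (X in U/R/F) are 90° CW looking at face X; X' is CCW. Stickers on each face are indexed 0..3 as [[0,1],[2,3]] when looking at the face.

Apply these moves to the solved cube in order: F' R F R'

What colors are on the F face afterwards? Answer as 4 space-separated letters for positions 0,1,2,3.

Answer: G G Y W

Derivation:
After move 1 (F'): F=GGGG U=WWRR R=YRYR D=OOYY L=OWOW
After move 2 (R): R=YYRR U=WGRG F=GOGY D=OBYB B=RBWB
After move 3 (F): F=GGYO U=WGWW R=RYGR D=RYYB L=OOOB
After move 4 (R'): R=YRRG U=WWWR F=GGYW D=RGYO B=BBYB
Query: F face = GGYW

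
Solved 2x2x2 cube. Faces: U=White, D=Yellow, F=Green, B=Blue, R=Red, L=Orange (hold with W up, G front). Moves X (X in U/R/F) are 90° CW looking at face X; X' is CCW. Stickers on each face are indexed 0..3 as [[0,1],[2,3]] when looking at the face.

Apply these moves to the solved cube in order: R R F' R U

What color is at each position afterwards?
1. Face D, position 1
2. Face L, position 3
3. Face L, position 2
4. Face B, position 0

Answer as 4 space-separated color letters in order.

Answer: G W O O

Derivation:
After move 1 (R): R=RRRR U=WGWG F=GYGY D=YBYB B=WBWB
After move 2 (R): R=RRRR U=WYWY F=GBGB D=YWYW B=GBGB
After move 3 (F'): F=BBGG U=WYRR R=WRYR D=OOYW L=OYOW
After move 4 (R): R=YWRR U=WBRG F=BOGW D=OGYG B=RBYB
After move 5 (U): U=RWGB F=YWGW R=RBRR B=OYYB L=BOOW
Query 1: D[1] = G
Query 2: L[3] = W
Query 3: L[2] = O
Query 4: B[0] = O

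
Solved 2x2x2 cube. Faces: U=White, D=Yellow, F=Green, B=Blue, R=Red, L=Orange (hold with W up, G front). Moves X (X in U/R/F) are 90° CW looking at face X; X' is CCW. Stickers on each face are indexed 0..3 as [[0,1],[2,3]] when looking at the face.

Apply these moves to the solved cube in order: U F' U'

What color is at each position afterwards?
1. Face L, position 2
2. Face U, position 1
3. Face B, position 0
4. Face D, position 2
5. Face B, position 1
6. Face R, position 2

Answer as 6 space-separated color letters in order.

After move 1 (U): U=WWWW F=RRGG R=BBRR B=OOBB L=GGOO
After move 2 (F'): F=RGRG U=WWBR R=YBYR D=GOYY L=GWOW
After move 3 (U'): U=WRWB F=GWRG R=RGYR B=YBBB L=OOOW
Query 1: L[2] = O
Query 2: U[1] = R
Query 3: B[0] = Y
Query 4: D[2] = Y
Query 5: B[1] = B
Query 6: R[2] = Y

Answer: O R Y Y B Y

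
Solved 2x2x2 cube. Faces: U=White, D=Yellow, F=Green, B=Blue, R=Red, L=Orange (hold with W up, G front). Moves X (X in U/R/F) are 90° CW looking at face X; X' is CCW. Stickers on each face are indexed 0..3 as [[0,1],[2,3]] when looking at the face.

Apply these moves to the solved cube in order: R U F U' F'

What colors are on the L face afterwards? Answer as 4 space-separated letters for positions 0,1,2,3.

After move 1 (R): R=RRRR U=WGWG F=GYGY D=YBYB B=WBWB
After move 2 (U): U=WWGG F=RRGY R=WBRR B=OOWB L=GYOO
After move 3 (F): F=GRYR U=WWOY R=GBGR D=RWYB L=GYOB
After move 4 (U'): U=WYWO F=GYYR R=GRGR B=GBWB L=OOOB
After move 5 (F'): F=YRGY U=WYGG R=WRRR D=OBYB L=OOOW
Query: L face = OOOW

Answer: O O O W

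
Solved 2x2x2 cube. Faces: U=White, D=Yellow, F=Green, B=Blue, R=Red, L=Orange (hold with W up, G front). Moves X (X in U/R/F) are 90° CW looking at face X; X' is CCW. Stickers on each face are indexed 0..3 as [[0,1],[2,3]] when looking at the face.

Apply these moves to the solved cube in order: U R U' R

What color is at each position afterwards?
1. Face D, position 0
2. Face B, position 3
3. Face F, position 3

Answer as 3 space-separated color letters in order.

Answer: Y B O

Derivation:
After move 1 (U): U=WWWW F=RRGG R=BBRR B=OOBB L=GGOO
After move 2 (R): R=RBRB U=WRWG F=RYGY D=YBYO B=WOWB
After move 3 (U'): U=RGWW F=GGGY R=RYRB B=RBWB L=WOOO
After move 4 (R): R=RRBY U=RGWY F=GBGO D=YWYR B=WBGB
Query 1: D[0] = Y
Query 2: B[3] = B
Query 3: F[3] = O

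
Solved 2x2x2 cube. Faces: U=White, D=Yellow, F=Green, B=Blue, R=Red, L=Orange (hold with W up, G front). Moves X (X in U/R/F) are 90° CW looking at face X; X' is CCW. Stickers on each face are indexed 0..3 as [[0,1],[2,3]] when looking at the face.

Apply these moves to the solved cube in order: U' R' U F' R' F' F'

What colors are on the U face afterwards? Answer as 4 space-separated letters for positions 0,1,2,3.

After move 1 (U'): U=WWWW F=OOGG R=GGRR B=RRBB L=BBOO
After move 2 (R'): R=GRGR U=WBWR F=OWGW D=YOYG B=YRYB
After move 3 (U): U=WWRB F=GRGW R=YRGR B=BBYB L=OWOO
After move 4 (F'): F=RWGG U=WWYG R=ORYR D=WOYG L=OBOR
After move 5 (R'): R=RROY U=WYYB F=RWGG D=WWYG B=GBOB
After move 6 (F'): F=WGRG U=WYRO R=WRWY D=BRYG L=OBOY
After move 7 (F'): F=GGWR U=WYWW R=RRBY D=BYYG L=OOOR
Query: U face = WYWW

Answer: W Y W W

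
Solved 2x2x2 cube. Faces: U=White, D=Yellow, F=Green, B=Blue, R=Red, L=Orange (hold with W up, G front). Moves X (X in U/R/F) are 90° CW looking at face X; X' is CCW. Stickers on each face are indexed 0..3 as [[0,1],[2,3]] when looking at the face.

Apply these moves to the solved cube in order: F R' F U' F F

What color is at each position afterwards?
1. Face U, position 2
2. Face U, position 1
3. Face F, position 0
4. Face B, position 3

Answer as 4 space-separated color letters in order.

Answer: R Y W B

Derivation:
After move 1 (F): F=GGGG U=WWOO R=WRWR D=RRYY L=OYOY
After move 2 (R'): R=RRWW U=WBOB F=GWGO D=RGYG B=YBRB
After move 3 (F): F=GGOW U=WBYY R=ORBW D=WRYG L=OROG
After move 4 (U'): U=BYWY F=OROW R=GGBW B=ORRB L=YBOG
After move 5 (F): F=OOWR U=BYGB R=WGYW D=BGYG L=YWOR
After move 6 (F): F=WORO U=BYRW R=GGBW D=YWYG L=YBOG
Query 1: U[2] = R
Query 2: U[1] = Y
Query 3: F[0] = W
Query 4: B[3] = B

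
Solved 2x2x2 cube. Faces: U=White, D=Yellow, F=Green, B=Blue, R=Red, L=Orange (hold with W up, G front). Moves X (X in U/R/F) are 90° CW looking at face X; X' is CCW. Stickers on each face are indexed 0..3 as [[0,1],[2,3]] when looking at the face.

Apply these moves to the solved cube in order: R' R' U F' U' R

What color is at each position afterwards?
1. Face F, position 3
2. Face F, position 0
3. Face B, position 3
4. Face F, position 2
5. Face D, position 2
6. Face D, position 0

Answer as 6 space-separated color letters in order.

Answer: W G B R Y B

Derivation:
After move 1 (R'): R=RRRR U=WBWB F=GWGW D=YGYG B=YBYB
After move 2 (R'): R=RRRR U=WYWY F=GBGB D=YWYW B=GBGB
After move 3 (U): U=WWYY F=RRGB R=GBRR B=OOGB L=GBOO
After move 4 (F'): F=RBRG U=WWGR R=WBYR D=BOYW L=GYOY
After move 5 (U'): U=WRWG F=GYRG R=RBYR B=WBGB L=OOOY
After move 6 (R): R=YRRB U=WYWG F=GORW D=BGYW B=GBRB
Query 1: F[3] = W
Query 2: F[0] = G
Query 3: B[3] = B
Query 4: F[2] = R
Query 5: D[2] = Y
Query 6: D[0] = B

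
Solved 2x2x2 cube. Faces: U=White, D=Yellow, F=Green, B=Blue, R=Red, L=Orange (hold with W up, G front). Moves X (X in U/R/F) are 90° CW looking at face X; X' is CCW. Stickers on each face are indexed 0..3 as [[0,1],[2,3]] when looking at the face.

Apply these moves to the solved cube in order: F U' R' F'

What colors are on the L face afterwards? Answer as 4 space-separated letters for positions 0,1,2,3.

Answer: B W O W

Derivation:
After move 1 (F): F=GGGG U=WWOO R=WRWR D=RRYY L=OYOY
After move 2 (U'): U=WOWO F=OYGG R=GGWR B=WRBB L=BBOY
After move 3 (R'): R=GRGW U=WBWW F=OOGO D=RYYG B=YRRB
After move 4 (F'): F=OOOG U=WBGG R=YRRW D=BYYG L=BWOW
Query: L face = BWOW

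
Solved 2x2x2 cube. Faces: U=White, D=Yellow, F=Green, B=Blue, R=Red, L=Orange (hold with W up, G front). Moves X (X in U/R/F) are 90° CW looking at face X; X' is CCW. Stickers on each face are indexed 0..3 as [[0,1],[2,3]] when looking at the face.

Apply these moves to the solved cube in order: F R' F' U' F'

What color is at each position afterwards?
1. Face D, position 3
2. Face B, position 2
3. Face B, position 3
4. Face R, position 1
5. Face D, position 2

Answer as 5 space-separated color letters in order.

Answer: G R B O Y

Derivation:
After move 1 (F): F=GGGG U=WWOO R=WRWR D=RRYY L=OYOY
After move 2 (R'): R=RRWW U=WBOB F=GWGO D=RGYG B=YBRB
After move 3 (F'): F=WOGG U=WBRW R=GRRW D=YYYG L=OBOO
After move 4 (U'): U=BWWR F=OBGG R=WORW B=GRRB L=YBOO
After move 5 (F'): F=BGOG U=BWWR R=YOYW D=BOYG L=YROW
Query 1: D[3] = G
Query 2: B[2] = R
Query 3: B[3] = B
Query 4: R[1] = O
Query 5: D[2] = Y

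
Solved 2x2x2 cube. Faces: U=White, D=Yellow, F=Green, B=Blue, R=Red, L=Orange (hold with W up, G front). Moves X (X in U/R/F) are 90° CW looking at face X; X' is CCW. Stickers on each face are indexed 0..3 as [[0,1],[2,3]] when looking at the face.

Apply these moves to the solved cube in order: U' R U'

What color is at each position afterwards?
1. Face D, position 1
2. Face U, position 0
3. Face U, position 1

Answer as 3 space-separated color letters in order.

After move 1 (U'): U=WWWW F=OOGG R=GGRR B=RRBB L=BBOO
After move 2 (R): R=RGRG U=WOWG F=OYGY D=YBYR B=WRWB
After move 3 (U'): U=OGWW F=BBGY R=OYRG B=RGWB L=WROO
Query 1: D[1] = B
Query 2: U[0] = O
Query 3: U[1] = G

Answer: B O G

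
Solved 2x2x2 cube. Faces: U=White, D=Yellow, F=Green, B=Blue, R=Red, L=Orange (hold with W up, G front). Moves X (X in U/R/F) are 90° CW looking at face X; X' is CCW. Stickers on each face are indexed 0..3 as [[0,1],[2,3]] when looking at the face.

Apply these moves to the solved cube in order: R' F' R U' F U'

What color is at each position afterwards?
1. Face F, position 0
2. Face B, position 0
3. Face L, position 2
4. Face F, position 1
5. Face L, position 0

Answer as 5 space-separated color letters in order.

After move 1 (R'): R=RRRR U=WBWB F=GWGW D=YGYG B=YBYB
After move 2 (F'): F=WWGG U=WBRR R=GRYR D=OOYG L=OBOW
After move 3 (R): R=YGRR U=WWRG F=WOGG D=OYYY B=RBBB
After move 4 (U'): U=WGWR F=OBGG R=WORR B=YGBB L=RBOW
After move 5 (F): F=GOGB U=WGWB R=WORR D=RWYY L=ROOY
After move 6 (U'): U=GBWW F=ROGB R=GORR B=WOBB L=YGOY
Query 1: F[0] = R
Query 2: B[0] = W
Query 3: L[2] = O
Query 4: F[1] = O
Query 5: L[0] = Y

Answer: R W O O Y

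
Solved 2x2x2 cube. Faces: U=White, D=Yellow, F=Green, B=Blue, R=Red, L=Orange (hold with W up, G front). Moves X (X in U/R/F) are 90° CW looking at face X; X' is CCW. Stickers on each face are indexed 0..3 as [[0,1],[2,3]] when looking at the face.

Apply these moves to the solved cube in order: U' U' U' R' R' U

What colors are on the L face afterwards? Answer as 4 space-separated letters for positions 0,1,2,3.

After move 1 (U'): U=WWWW F=OOGG R=GGRR B=RRBB L=BBOO
After move 2 (U'): U=WWWW F=BBGG R=OORR B=GGBB L=RROO
After move 3 (U'): U=WWWW F=RRGG R=BBRR B=OOBB L=GGOO
After move 4 (R'): R=BRBR U=WBWO F=RWGW D=YRYG B=YOYB
After move 5 (R'): R=RRBB U=WYWY F=RBGO D=YWYW B=GORB
After move 6 (U): U=WWYY F=RRGO R=GOBB B=GGRB L=RBOO
Query: L face = RBOO

Answer: R B O O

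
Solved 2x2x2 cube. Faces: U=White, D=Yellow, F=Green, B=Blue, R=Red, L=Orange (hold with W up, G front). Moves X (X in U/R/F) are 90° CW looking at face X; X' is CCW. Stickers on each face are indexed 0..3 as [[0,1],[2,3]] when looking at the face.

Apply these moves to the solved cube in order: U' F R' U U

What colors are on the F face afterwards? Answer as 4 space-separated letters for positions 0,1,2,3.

After move 1 (U'): U=WWWW F=OOGG R=GGRR B=RRBB L=BBOO
After move 2 (F): F=GOGO U=WWOB R=WGWR D=RGYY L=BYOY
After move 3 (R'): R=GRWW U=WBOR F=GWGB D=ROYO B=YRGB
After move 4 (U): U=OWRB F=GRGB R=YRWW B=BYGB L=GWOY
After move 5 (U): U=ROBW F=YRGB R=BYWW B=GWGB L=GROY
Query: F face = YRGB

Answer: Y R G B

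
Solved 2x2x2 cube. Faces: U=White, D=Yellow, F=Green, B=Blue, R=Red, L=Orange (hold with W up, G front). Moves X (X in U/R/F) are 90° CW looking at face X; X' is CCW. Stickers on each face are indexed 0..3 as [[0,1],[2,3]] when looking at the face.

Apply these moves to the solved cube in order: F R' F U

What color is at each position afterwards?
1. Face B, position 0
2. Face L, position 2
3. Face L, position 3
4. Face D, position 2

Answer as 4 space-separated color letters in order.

Answer: O O G Y

Derivation:
After move 1 (F): F=GGGG U=WWOO R=WRWR D=RRYY L=OYOY
After move 2 (R'): R=RRWW U=WBOB F=GWGO D=RGYG B=YBRB
After move 3 (F): F=GGOW U=WBYY R=ORBW D=WRYG L=OROG
After move 4 (U): U=YWYB F=OROW R=YBBW B=ORRB L=GGOG
Query 1: B[0] = O
Query 2: L[2] = O
Query 3: L[3] = G
Query 4: D[2] = Y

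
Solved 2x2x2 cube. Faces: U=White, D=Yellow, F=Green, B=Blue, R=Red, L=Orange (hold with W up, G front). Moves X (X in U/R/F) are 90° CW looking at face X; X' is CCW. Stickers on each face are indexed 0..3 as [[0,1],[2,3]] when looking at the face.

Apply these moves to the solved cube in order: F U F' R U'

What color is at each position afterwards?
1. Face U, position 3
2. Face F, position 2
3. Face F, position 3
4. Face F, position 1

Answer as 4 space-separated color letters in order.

Answer: B W Y W

Derivation:
After move 1 (F): F=GGGG U=WWOO R=WRWR D=RRYY L=OYOY
After move 2 (U): U=OWOW F=WRGG R=BBWR B=OYBB L=GGOY
After move 3 (F'): F=RGWG U=OWBW R=RBRR D=GYYY L=GWOO
After move 4 (R): R=RRRB U=OGBG F=RYWY D=GBYO B=WYWB
After move 5 (U'): U=GGOB F=GWWY R=RYRB B=RRWB L=WYOO
Query 1: U[3] = B
Query 2: F[2] = W
Query 3: F[3] = Y
Query 4: F[1] = W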